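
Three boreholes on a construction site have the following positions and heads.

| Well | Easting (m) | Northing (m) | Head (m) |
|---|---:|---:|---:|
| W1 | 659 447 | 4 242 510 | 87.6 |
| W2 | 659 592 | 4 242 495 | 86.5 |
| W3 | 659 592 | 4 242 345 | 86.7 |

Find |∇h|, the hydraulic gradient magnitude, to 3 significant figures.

Taking W1 as reference: W2−W1 = (145, -15, -1.1); W3−W1 = (145, -165, -0.9).
Determinant of the coordinate differences = 145·(-165) − 145·(-15) = -21750.
∂h/∂x = [(-1.1)·(-165) − (-0.9)·(-15)] / -21750 = -0.007724
∂h/∂y = [145·(-0.9) − 145·(-1.1)] / -21750 = -0.001333
|∇h| = √(-0.007724² + -0.001333²) = 0.007838

0.00784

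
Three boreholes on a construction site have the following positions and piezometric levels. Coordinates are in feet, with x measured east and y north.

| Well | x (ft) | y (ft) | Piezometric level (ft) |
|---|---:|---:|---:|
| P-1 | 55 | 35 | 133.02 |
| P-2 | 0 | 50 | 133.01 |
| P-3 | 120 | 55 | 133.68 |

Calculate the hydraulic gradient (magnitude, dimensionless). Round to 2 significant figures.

Taking P-1 as reference: P-2−P-1 = (-55, 15, -0.01); P-3−P-1 = (65, 20, +0.66).
Determinant of the coordinate differences = (-55)·20 − 65·15 = -2075.
∂h/∂x = [(-0.01)·20 − (+0.66)·15] / -2075 = +0.004867
∂h/∂y = [(-55)·(+0.66) − 65·(-0.01)] / -2075 = +0.01718
|∇h| = √(0.004867² + 0.01718²) = 0.01786

0.018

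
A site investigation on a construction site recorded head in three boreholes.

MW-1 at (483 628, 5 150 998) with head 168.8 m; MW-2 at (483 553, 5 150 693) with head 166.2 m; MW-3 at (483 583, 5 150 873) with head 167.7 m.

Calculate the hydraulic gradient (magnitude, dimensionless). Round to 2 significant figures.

Taking MW-1 as reference: MW-2−MW-1 = (-75, -305, -2.6); MW-3−MW-1 = (-45, -125, -1.1).
Determinant of the coordinate differences = (-75)·(-125) − (-45)·(-305) = -4350.
∂h/∂x = [(-2.6)·(-125) − (-1.1)·(-305)] / -4350 = +0.002414
∂h/∂y = [(-75)·(-1.1) − (-45)·(-2.6)] / -4350 = +0.007931
|∇h| = √(0.002414² + 0.007931²) = 0.00829

0.0083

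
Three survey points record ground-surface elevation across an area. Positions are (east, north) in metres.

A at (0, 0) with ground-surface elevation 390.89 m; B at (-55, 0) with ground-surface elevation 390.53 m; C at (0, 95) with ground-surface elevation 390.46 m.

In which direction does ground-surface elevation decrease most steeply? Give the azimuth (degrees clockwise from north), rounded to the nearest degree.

∂z/∂x = (390.53 − 390.89) / (-55 − 0) = +0.006545
∂z/∂y = (390.46 − 390.89) / (95 − 0) = -0.004526
Steepest decrease is along −∇f: components (-0.006545 E, +0.004526 N).
Azimuth = atan2(-0.006545, +0.004526) = 304.7° ≈ 305°.

305°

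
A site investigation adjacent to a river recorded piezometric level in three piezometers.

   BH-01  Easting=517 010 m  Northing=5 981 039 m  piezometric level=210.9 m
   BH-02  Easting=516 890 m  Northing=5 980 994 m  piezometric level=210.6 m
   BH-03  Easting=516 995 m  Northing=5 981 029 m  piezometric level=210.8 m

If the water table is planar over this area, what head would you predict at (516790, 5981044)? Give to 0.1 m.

With h = a·x + b·y + c and BH-01 as origin, the differences give:
  (-120)·a + (-45)·b = -0.3
  (-15)·a + (-10)·b = -0.1
Eliminate b (×(-10) and ×(-45), subtract): 525·a = -1.50 → a = ∂h/∂x = -0.002857
Back-substitute: b = ∂h/∂y = +0.01429.
h(516790, 5981044) = 210.9 + (-0.002857)·(-220) + (+0.01429)·(5) = 210.9 +0.629 +0.071 = 211.600 m.

211.6 m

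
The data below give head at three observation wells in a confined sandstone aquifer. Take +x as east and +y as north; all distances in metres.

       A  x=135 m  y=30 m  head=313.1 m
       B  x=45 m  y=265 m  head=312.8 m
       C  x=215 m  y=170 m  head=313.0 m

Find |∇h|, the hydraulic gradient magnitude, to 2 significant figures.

0.0012

Differences from A: to B (Δx, Δy, Δh) = (-90, 235, -0.3); to C = (80, 140, -0.1).
Solve a·Δx + b·Δy = Δh: det = (-90)·140 − 80·235 = -31400.
∂h/∂x = [(-0.3)·140 − (-0.1)·235] / -31400 = +0.0005892
∂h/∂y = [(-90)·(-0.1) − 80·(-0.3)] / -31400 = -0.001051
|∇h| = √(0.0005892² + -0.001051²) = 0.001205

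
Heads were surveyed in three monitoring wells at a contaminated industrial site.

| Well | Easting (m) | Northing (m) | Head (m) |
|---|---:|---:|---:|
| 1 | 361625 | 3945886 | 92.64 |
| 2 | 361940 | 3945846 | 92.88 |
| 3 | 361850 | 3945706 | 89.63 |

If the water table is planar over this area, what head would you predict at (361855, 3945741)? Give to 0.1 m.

90.4 m

Differences from 1: to 2 (Δx, Δy, Δh) = (315, -40, +0.24); to 3 = (225, -180, -3.01).
Determinant of the coordinate differences = 315·(-180) − 225·(-40) = -47700.
∂h/∂x = [(+0.24)·(-180) − (-3.01)·(-40)] / -47700 = +0.003430
∂h/∂y = [315·(-3.01) − 225·(+0.24)] / -47700 = +0.02101
h(361855, 3945741) = 92.64 + (+0.003430)·(230) + (+0.02101)·(-145) = 92.64 +0.789 -3.046 = 90.382 m.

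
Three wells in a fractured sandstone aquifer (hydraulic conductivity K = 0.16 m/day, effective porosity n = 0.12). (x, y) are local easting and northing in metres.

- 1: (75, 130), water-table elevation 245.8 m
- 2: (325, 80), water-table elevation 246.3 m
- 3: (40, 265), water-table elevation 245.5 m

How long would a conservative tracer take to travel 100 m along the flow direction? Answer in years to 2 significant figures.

Taking 1 as reference: 2−1 = (250, -50, +0.5); 3−1 = (-35, 135, -0.3).
Solve a·Δx + b·Δy = Δh: det = 250·135 − (-35)·(-50) = 32000.
∂h/∂x = [(+0.5)·135 − (-0.3)·(-50)] / 32000 = +0.001641
∂h/∂y = [250·(-0.3) − (-35)·(+0.5)] / 32000 = -0.001797
|∇h| = √(0.001641² + -0.001797²) = 0.002434
Seepage velocity v = K·i/n = 0.16 × 0.002434 / 0.12 = 0.003245 m/day.
t = 100 / 0.003245 = 3.082e+04 days = 84.4 years.

84 years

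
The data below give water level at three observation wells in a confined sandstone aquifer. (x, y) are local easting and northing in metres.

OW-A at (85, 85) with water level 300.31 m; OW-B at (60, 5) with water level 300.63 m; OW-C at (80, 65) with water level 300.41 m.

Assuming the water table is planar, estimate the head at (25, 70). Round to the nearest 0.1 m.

299.5 m

With h = a·x + b·y + c and OW-A as origin, the differences give:
  (-25)·a + (-80)·b = +0.32
  (-5)·a + (-20)·b = +0.10
Eliminate b (×(-20) and ×(-80), subtract): 100·a = 1.600 → a = ∂h/∂x = +0.01600
Back-substitute: b = ∂h/∂y = -0.009000.
h(25, 70) = 300.31 + (+0.01600)·(-60) + (-0.009000)·(-15) = 300.31 -0.960 +0.135 = 299.485 m.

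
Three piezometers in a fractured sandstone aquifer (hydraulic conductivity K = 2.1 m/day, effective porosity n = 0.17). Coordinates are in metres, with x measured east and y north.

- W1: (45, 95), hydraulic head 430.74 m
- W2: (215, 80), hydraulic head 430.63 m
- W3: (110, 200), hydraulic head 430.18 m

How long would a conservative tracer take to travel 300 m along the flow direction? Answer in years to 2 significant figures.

14 years

Differences from W1: to W2 (Δx, Δy, Δh) = (170, -15, -0.11); to W3 = (65, 105, -0.56).
Solve a·Δx + b·Δy = Δh: det = 170·105 − 65·(-15) = 18825.
∂h/∂x = [(-0.11)·105 − (-0.56)·(-15)] / 18825 = -0.001060
∂h/∂y = [170·(-0.56) − 65·(-0.11)] / 18825 = -0.004677
|∇h| = √(-0.001060² + -0.004677²) = 0.004796
Seepage velocity v = K·i/n = 2.1 × 0.004796 / 0.17 = 0.05924 m/day.
t = 300 / 0.05924 = 5064 days = 13.9 years.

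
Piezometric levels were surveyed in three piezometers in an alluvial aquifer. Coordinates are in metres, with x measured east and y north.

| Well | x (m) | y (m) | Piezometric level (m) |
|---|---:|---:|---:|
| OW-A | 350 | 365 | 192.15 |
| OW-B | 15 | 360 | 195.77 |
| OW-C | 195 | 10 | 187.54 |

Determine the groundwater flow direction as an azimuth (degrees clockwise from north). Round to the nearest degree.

Three-point gradient (reference OW-A): Δ to OW-B = (-335, -5, +3.62), Δ to OW-C = (-155, -355, -4.61).
∂h/∂x = -0.01107, ∂h/∂y = +0.01782 (det = 118150).
Flow direction (−∇h) has components (+0.01107 E, -0.01782 N).
Azimuth = atan2(E, N) = atan2(+0.01107, -0.01782) = 148.1° ≈ 148°.

148°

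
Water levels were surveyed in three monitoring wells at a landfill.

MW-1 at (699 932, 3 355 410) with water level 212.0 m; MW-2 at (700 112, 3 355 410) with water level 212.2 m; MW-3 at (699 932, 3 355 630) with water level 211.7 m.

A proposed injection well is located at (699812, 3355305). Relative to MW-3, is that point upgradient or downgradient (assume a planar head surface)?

upgradient

∂h/∂x = (212.2 − 212.0) / (700112 − 699932) = +0.001111
∂h/∂y = (211.7 − 212.0) / (3355630 − 3355410) = -0.001364
Head at (699812, 3355305) = 212.0 + (+0.001111)·(-120) + (-0.001364)·(-105) = 212.01 m.
That is higher than the 211.7 m at MW-3, so the point is upgradient.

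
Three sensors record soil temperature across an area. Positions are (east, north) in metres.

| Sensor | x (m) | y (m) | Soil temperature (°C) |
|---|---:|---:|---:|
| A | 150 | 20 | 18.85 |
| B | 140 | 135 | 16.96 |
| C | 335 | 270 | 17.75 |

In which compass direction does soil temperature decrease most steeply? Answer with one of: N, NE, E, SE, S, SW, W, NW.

NW

Taking A as reference: B−A = (-10, 115, -1.89); C−A = (185, 250, -1.10).
Solve a·Δx + b·Δy = ΔT: det = (-10)·250 − 185·115 = -23775.
∂T/∂x = [(-1.89)·250 − (-1.10)·115] / -23775 = +0.01455
∂T/∂y = [(-10)·(-1.10) − 185·(-1.89)] / -23775 = -0.01517
Steepest decrease is along −∇f = (-0.01455 E, +0.01517 N) → northwest.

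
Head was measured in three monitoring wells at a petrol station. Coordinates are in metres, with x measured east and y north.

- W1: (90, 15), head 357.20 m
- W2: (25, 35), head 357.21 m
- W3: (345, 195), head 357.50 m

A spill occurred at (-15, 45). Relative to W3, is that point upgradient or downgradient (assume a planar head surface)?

downgradient

Taking W1 as reference: W2−W1 = (-65, 20, +0.01); W3−W1 = (255, 180, +0.30).
Determinant of the coordinate differences = (-65)·180 − 255·20 = -16800.
∂h/∂x = [(+0.01)·180 − (+0.30)·20] / -16800 = +0.0002500
∂h/∂y = [(-65)·(+0.30) − 255·(+0.01)] / -16800 = +0.001312
Head at (-15, 45) = 357.20 + (+0.0002500)·(-105) + (+0.001312)·(30) = 357.21 m.
That is lower than the 357.50 m at W3, so the point is downgradient.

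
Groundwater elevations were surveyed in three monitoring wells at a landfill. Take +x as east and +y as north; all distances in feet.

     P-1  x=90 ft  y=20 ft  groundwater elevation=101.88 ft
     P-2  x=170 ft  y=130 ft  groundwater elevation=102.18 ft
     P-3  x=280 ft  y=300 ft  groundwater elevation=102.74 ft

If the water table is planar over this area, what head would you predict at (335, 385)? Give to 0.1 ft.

Differences from P-1: to P-2 (Δx, Δy, Δh) = (80, 110, +0.30); to P-3 = (190, 280, +0.86).
Solve a·Δx + b·Δy = Δh: det = 80·280 − 190·110 = 1500.
∂h/∂x = [(+0.30)·280 − (+0.86)·110] / 1500 = -0.007067
∂h/∂y = [80·(+0.86) − 190·(+0.30)] / 1500 = +0.007867
h(335, 385) = 101.88 + (-0.007067)·(245) + (+0.007867)·(365) = 101.88 -1.731 +2.871 = 103.020 ft.

103.0 ft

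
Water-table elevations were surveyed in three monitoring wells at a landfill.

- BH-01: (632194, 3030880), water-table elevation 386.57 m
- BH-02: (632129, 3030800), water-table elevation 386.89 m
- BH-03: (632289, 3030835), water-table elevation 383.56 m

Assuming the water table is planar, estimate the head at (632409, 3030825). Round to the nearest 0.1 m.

Differences from BH-01: to BH-02 (Δx, Δy, Δh) = (-65, -80, +0.32); to BH-03 = (95, -45, -3.01).
Determinant of the coordinate differences = (-65)·(-45) − 95·(-80) = 10525.
∂h/∂x = [(+0.32)·(-45) − (-3.01)·(-80)] / 10525 = -0.02425
∂h/∂y = [(-65)·(-3.01) − 95·(+0.32)] / 10525 = +0.01570
h(632409, 3030825) = 386.57 + (-0.02425)·(215) + (+0.01570)·(-55) = 386.57 -5.213 -0.864 = 380.493 m.

380.5 m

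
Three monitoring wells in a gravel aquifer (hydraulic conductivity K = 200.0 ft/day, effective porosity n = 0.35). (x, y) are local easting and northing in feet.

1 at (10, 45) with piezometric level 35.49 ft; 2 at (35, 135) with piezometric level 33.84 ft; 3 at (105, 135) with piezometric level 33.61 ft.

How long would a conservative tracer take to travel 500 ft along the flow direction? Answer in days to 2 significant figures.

49 days

Differences from 1: to 2 (Δx, Δy, Δh) = (25, 90, -1.65); to 3 = (95, 90, -1.88).
Solve a·Δx + b·Δy = Δh: det = 25·90 − 95·90 = -6300.
∂h/∂x = [(-1.65)·90 − (-1.88)·90] / -6300 = -0.003286
∂h/∂y = [25·(-1.88) − 95·(-1.65)] / -6300 = -0.01742
|∇h| = √(-0.003286² + -0.01742²) = 0.01773
Seepage velocity v = K·i/n = 200.0 × 0.01773 / 0.35 = 10.13 ft/day.
t = 500 / 10.13 = 49.36 days.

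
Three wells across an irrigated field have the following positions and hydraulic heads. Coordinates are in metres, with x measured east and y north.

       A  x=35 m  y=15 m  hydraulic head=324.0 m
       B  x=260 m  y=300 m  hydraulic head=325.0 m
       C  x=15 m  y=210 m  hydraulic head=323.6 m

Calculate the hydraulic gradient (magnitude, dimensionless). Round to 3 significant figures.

Differences from A: to B (Δx, Δy, Δh) = (225, 285, +1.0); to C = (-20, 195, -0.4).
Determinant of the coordinate differences = 225·195 − (-20)·285 = 49575.
∂h/∂x = [(+1.0)·195 − (-0.4)·285] / 49575 = +0.006233
∂h/∂y = [225·(-0.4) − (-20)·(+1.0)] / 49575 = -0.001412
|∇h| = √(0.006233² + -0.001412²) = 0.006391

0.00639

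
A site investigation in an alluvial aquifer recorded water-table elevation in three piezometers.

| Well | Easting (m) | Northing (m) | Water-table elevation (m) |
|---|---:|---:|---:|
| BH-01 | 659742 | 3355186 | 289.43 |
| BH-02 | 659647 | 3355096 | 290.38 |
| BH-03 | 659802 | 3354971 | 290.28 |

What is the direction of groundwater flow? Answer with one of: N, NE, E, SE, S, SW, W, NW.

With h = a·x + b·y + c and BH-01 as origin, the differences give:
  (-95)·a + (-90)·b = +0.95
  60·a + (-215)·b = +0.85
Eliminate b (×(-215) and ×(-90), subtract): 25825·a = -127.750 → a = ∂h/∂x = -0.004947
Back-substitute: b = ∂h/∂y = -0.005334.
Flow = −∇h = (+0.004947 east, +0.005334 north), which points northeast.

NE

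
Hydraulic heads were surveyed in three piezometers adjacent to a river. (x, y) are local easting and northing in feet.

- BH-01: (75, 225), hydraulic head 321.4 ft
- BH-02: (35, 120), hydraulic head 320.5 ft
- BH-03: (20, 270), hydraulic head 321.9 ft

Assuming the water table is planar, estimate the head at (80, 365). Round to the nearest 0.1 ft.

322.7 ft

With h = a·x + b·y + c and BH-01 as origin, the differences give:
  (-40)·a + (-105)·b = -0.9
  (-55)·a + 45·b = +0.5
Eliminate b (×45 and ×(-105), subtract): -7575·a = 12.00 → a = ∂h/∂x = -0.001584
Back-substitute: b = ∂h/∂y = +0.009175.
h(80, 365) = 321.4 + (-0.001584)·(5) + (+0.009175)·(140) = 321.4 -0.008 +1.284 = 322.677 ft.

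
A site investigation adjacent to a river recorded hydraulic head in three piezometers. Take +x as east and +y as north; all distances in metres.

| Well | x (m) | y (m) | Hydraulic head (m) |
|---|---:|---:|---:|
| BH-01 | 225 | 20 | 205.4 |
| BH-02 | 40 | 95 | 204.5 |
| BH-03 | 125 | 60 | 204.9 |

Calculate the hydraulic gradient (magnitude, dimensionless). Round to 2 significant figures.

Differences from BH-01: to BH-02 (Δx, Δy, Δh) = (-185, 75, -0.9); to BH-03 = (-100, 40, -0.5).
Solve a·Δx + b·Δy = Δh: det = (-185)·40 − (-100)·75 = 100.
∂h/∂x = [(-0.9)·40 − (-0.5)·75] / 100 = +0.01500
∂h/∂y = [(-185)·(-0.5) − (-100)·(-0.9)] / 100 = +0.02500
|∇h| = √(0.01500² + 0.02500²) = 0.02915

0.029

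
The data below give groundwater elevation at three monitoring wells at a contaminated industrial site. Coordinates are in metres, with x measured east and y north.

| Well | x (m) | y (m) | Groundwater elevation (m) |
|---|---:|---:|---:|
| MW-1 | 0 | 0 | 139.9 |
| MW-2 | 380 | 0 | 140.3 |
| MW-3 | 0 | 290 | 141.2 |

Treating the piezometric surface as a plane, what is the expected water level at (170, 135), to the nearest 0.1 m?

140.7 m

∂h/∂x = (140.3 − 139.9) / (380 − 0) = +0.001053
∂h/∂y = (141.2 − 139.9) / (290 − 0) = +0.004483
h(170, 135) = 139.9 + (+0.001053)·(170) + (+0.004483)·(135) = 139.9 +0.179 +0.605 = 140.684 m.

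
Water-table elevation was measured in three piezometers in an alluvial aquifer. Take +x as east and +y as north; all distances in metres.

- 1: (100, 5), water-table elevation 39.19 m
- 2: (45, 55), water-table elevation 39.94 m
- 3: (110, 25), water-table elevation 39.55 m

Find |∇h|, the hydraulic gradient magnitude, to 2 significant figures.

0.017

Differences from 1: to 2 (Δx, Δy, Δh) = (-55, 50, +0.75); to 3 = (10, 20, +0.36).
Determinant of the coordinate differences = (-55)·20 − 10·50 = -1600.
∂h/∂x = [(+0.75)·20 − (+0.36)·50] / -1600 = +0.001875
∂h/∂y = [(-55)·(+0.36) − 10·(+0.75)] / -1600 = +0.01706
|∇h| = √(0.001875² + 0.01706²) = 0.01716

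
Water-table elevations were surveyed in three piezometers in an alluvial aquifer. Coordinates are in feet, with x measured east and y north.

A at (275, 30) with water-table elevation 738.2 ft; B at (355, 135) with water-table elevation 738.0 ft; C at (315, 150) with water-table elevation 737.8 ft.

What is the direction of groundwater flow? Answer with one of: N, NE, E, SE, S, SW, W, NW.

With h = a·x + b·y + c and A as origin, the differences give:
  80·a + 105·b = -0.2
  40·a + 120·b = -0.4
Eliminate b (×120 and ×105, subtract): 5400·a = 18.00 → a = ∂h/∂x = +0.003333
Back-substitute: b = ∂h/∂y = -0.004444.
Flow = −∇h = (-0.003333 east, +0.004444 north), which points northwest.

NW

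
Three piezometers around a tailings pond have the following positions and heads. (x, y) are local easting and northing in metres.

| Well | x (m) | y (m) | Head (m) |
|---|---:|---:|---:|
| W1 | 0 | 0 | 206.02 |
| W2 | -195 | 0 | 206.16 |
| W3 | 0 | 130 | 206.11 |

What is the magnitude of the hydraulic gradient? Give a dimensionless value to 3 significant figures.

0.000997

∂h/∂x = (206.16 − 206.02) / (-195 − 0) = -0.0007179
∂h/∂y = (206.11 − 206.02) / (130 − 0) = +0.0006923
|∇h| = √(-0.0007179² + 0.0006923²) = 0.0009973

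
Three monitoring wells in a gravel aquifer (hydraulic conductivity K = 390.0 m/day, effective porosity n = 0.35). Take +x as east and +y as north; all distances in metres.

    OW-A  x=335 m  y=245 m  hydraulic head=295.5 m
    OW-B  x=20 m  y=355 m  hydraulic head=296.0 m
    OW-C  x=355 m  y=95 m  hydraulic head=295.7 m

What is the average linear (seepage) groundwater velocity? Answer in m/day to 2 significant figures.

3.0 m/day

Three-point gradient (reference OW-A): Δ to OW-B = (-315, 110, +0.5), Δ to OW-C = (20, -150, +0.2).
∂h/∂x = -0.002153, ∂h/∂y = -0.001620 (det = 45050).
|∇h| = √(-0.002153² + -0.001620²) = 0.002694
Seepage velocity v = K·i/n = 390.0 × 0.002694 / 0.35 = 3.002 m/day.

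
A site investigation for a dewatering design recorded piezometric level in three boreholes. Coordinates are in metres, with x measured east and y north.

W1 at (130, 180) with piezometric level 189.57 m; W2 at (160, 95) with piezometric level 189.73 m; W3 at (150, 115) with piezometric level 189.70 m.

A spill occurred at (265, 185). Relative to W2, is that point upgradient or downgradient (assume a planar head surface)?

Differences from W1: to W2 (Δx, Δy, Δh) = (30, -85, +0.16); to W3 = (20, -65, +0.13).
Solve a·Δx + b·Δy = Δh: det = 30·(-65) − 20·(-85) = -250.
∂h/∂x = [(+0.16)·(-65) − (+0.13)·(-85)] / -250 = -0.002600
∂h/∂y = [30·(+0.13) − 20·(+0.16)] / -250 = -0.002800
Head at (265, 185) = 189.57 + (-0.002600)·(135) + (-0.002800)·(5) = 189.21 m.
That is lower than the 189.73 m at W2, so the point is downgradient.

downgradient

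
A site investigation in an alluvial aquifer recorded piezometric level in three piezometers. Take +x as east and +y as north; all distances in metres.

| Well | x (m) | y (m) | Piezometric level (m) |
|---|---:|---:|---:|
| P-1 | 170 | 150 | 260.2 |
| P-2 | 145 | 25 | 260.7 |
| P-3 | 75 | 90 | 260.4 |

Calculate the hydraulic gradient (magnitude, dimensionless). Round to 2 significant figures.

Differences from P-1: to P-2 (Δx, Δy, Δh) = (-25, -125, +0.5); to P-3 = (-95, -60, +0.2).
Solve a·Δx + b·Δy = Δh: det = (-25)·(-60) − (-95)·(-125) = -10375.
∂h/∂x = [(+0.5)·(-60) − (+0.2)·(-125)] / -10375 = +0.0004819
∂h/∂y = [(-25)·(+0.2) − (-95)·(+0.5)] / -10375 = -0.004096
|∇h| = √(0.0004819² + -0.004096²) = 0.004124

0.0041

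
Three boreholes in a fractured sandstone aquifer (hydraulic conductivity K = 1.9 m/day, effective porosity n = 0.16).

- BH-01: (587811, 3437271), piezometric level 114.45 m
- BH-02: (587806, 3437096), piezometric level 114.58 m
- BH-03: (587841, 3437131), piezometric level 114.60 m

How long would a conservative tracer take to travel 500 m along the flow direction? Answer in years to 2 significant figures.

Taking BH-01 as reference: BH-02−BH-01 = (-5, -175, +0.13); BH-03−BH-01 = (30, -140, +0.15).
Solve a·Δx + b·Δy = Δh: det = (-5)·(-140) − 30·(-175) = 5950.
∂h/∂x = [(+0.13)·(-140) − (+0.15)·(-175)] / 5950 = +0.001353
∂h/∂y = [(-5)·(+0.15) − 30·(+0.13)] / 5950 = -0.0007815
|∇h| = √(0.001353² + -0.0007815²) = 0.001562
Seepage velocity v = K·i/n = 1.9 × 0.001562 / 0.16 = 0.01855 m/day.
t = 500 / 0.01855 = 2.695e+04 days = 73.8 years.

74 years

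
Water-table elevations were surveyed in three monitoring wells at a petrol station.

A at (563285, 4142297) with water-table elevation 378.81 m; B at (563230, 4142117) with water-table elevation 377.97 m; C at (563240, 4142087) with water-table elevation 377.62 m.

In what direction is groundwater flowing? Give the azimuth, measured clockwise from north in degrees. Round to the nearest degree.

126°

Taking A as reference: B−A = (-55, -180, -0.84); C−A = (-45, -210, -1.19).
Solve a·Δx + b·Δy = Δh: det = (-55)·(-210) − (-45)·(-180) = 3450.
∂h/∂x = [(-0.84)·(-210) − (-1.19)·(-180)] / 3450 = -0.01096
∂h/∂y = [(-55)·(-1.19) − (-45)·(-0.84)] / 3450 = +0.008014
Flow direction (−∇h) has components (+0.01096 E, -0.008014 N).
Azimuth = atan2(E, N) = atan2(+0.01096, -0.008014) = 126.2° ≈ 126°.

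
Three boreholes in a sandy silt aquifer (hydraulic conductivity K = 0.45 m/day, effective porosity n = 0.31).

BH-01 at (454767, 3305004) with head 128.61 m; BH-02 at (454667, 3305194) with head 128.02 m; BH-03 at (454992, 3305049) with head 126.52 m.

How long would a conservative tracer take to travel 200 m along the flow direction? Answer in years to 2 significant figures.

35 years

Differences from BH-01: to BH-02 (Δx, Δy, Δh) = (-100, 190, -0.59); to BH-03 = (225, 45, -2.09).
Determinant of the coordinate differences = (-100)·45 − 225·190 = -47250.
∂h/∂x = [(-0.59)·45 − (-2.09)·190] / -47250 = -0.007842
∂h/∂y = [(-100)·(-2.09) − 225·(-0.59)] / -47250 = -0.007233
|∇h| = √(-0.007842² + -0.007233²) = 0.01067
Seepage velocity v = K·i/n = 0.45 × 0.01067 / 0.31 = 0.01549 m/day.
t = 200 / 0.01549 = 1.291e+04 days = 35.3 years.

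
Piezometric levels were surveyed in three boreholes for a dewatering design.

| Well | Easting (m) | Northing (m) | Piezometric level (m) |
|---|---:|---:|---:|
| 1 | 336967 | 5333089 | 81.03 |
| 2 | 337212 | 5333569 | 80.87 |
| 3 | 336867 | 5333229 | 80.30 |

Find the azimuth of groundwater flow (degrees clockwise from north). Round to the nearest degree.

301°

Three-point gradient (reference 1): Δ to 2 = (245, 480, -0.16), Δ to 3 = (-100, 140, -0.73).
∂h/∂x = +0.003985, ∂h/∂y = -0.002368 (det = 82300).
Flow direction (−∇h) has components (-0.003985 E, +0.002368 N).
Azimuth = atan2(E, N) = atan2(-0.003985, +0.002368) = 300.7° ≈ 301°.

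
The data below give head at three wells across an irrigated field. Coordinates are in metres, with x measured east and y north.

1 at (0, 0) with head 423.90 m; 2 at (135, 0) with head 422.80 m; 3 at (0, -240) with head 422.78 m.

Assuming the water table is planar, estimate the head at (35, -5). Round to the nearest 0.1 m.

∂h/∂x = (422.80 − 423.90) / (135 − 0) = -0.008148
∂h/∂y = (422.78 − 423.90) / (-240 − 0) = +0.004667
h(35, -5) = 423.90 + (-0.008148)·(35) + (+0.004667)·(-5) = 423.90 -0.285 -0.023 = 423.591 m.

423.6 m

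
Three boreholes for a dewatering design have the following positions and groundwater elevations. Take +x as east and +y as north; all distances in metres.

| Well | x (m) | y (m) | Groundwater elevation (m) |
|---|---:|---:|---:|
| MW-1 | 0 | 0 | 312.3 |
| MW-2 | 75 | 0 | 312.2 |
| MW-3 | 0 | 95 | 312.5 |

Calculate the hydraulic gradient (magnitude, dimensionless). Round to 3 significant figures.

∂h/∂x = (312.2 − 312.3) / (75 − 0) = -0.001333
∂h/∂y = (312.5 − 312.3) / (95 − 0) = +0.002105
|∇h| = √(-0.001333² + 0.002105²) = 0.002492

0.00249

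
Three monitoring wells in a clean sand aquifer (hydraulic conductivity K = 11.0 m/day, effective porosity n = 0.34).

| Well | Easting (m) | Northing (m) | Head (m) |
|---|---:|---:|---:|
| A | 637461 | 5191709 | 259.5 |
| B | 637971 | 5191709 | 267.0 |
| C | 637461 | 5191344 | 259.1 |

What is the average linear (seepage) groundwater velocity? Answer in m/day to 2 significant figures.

∂h/∂x = (267.0 − 259.5) / (637971 − 637461) = +0.01471
∂h/∂y = (259.1 − 259.5) / (5191344 − 5191709) = +0.001096
|∇h| = √(0.01471² + 0.001096²) = 0.01475
Seepage velocity v = K·i/n = 11.0 × 0.01475 / 0.34 = 0.4772 m/day.

0.48 m/day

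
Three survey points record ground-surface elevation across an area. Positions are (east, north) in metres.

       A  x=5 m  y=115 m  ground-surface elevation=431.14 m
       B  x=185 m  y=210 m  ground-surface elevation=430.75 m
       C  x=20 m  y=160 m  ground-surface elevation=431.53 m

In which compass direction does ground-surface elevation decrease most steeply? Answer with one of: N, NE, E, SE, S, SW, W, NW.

Three-point gradient (reference A): Δ to B = (180, 95, -0.39), Δ to C = (15, 45, +0.39).
∂z/∂x = -0.008180, ∂z/∂y = +0.01139 (det = 6675).
Steepest decrease is along −∇f = (+0.008180 E, -0.01139 N) → southeast.

SE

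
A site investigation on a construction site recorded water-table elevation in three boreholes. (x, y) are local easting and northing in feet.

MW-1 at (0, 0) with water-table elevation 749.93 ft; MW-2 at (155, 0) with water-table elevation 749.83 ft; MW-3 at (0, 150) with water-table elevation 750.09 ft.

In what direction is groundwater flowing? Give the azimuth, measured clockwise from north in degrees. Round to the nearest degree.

149°

∂h/∂x = (749.83 − 749.93) / (155 − 0) = -0.0006452
∂h/∂y = (750.09 − 749.93) / (150 − 0) = +0.001067
Flow direction (−∇h) has components (+0.0006452 E, -0.001067 N).
Azimuth = atan2(E, N) = atan2(+0.0006452, -0.001067) = 148.8° ≈ 149°.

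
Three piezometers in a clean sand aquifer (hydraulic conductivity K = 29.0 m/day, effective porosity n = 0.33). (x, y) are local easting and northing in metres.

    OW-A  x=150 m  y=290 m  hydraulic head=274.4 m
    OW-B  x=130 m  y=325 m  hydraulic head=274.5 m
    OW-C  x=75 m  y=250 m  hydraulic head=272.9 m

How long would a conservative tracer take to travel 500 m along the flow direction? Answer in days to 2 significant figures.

320 days

Taking OW-A as reference: OW-B−OW-A = (-20, 35, +0.1); OW-C−OW-A = (-75, -40, -1.5).
Determinant of the coordinate differences = (-20)·(-40) − (-75)·35 = 3425.
∂h/∂x = [(+0.1)·(-40) − (-1.5)·35] / 3425 = +0.01416
∂h/∂y = [(-20)·(-1.5) − (-75)·(+0.1)] / 3425 = +0.01095
|∇h| = √(0.01416² + 0.01095²) = 0.0179
Seepage velocity v = K·i/n = 29.0 × 0.0179 / 0.33 = 1.573 m/day.
t = 500 / 1.573 = 317.9 days.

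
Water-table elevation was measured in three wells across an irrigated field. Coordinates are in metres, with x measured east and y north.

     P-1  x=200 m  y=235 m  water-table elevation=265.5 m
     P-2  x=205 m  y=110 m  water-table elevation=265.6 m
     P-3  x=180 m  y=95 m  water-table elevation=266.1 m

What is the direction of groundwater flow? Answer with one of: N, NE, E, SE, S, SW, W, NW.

Differences from P-1: to P-2 (Δx, Δy, Δh) = (5, -125, +0.1); to P-3 = (-20, -140, +0.6).
Solve a·Δx + b·Δy = Δh: det = 5·(-140) − (-20)·(-125) = -3200.
∂h/∂x = [(+0.1)·(-140) − (+0.6)·(-125)] / -3200 = -0.01906
∂h/∂y = [5·(+0.6) − (-20)·(+0.1)] / -3200 = -0.001563
Flow = −∇h = (+0.01906 east, +0.001563 north), which points east.

E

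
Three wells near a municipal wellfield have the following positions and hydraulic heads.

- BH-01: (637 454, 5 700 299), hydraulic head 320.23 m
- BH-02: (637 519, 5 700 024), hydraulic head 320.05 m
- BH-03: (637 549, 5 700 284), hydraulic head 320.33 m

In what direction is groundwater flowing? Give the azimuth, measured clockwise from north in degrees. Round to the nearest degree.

232°

Three-point gradient (reference BH-01): Δ to BH-02 = (65, -275, -0.18), Δ to BH-03 = (95, -15, +0.10).
∂h/∂x = +0.001201, ∂h/∂y = +0.0009384 (det = 25150).
Flow direction (−∇h) has components (-0.001201 E, -0.0009384 N).
Azimuth = atan2(E, N) = atan2(-0.001201, -0.0009384) = 232.0° ≈ 232°.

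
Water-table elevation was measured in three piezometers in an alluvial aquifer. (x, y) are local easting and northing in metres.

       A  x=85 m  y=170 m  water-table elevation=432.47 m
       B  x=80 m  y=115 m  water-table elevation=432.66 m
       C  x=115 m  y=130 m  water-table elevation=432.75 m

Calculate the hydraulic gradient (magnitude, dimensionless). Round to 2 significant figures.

0.0057

Three-point gradient (reference A): Δ to B = (-5, -55, +0.19), Δ to C = (30, -40, +0.28).
∂h/∂x = +0.004216, ∂h/∂y = -0.003838 (det = 1850).
|∇h| = √(0.004216² + -0.003838²) = 0.005701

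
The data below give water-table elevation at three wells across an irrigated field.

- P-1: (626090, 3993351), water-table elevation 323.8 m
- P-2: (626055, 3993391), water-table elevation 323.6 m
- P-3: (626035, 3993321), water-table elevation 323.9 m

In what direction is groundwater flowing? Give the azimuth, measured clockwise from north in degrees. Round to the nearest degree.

352°

Three-point gradient (reference P-1): Δ to P-2 = (-35, 40, -0.2), Δ to P-3 = (-55, -30, +0.1).
∂h/∂x = +0.0006154, ∂h/∂y = -0.004462 (det = 3250).
Flow direction (−∇h) has components (-0.0006154 E, +0.004462 N).
Azimuth = atan2(E, N) = atan2(-0.0006154, +0.004462) = 352.1° ≈ 352°.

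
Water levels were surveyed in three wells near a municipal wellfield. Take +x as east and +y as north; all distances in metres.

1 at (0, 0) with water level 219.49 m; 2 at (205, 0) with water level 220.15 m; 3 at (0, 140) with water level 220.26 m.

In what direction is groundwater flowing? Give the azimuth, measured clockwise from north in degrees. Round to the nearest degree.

∂h/∂x = (220.15 − 219.49) / (205 − 0) = +0.003220
∂h/∂y = (220.26 − 219.49) / (140 − 0) = +0.005500
Flow direction (−∇h) has components (-0.003220 E, -0.005500 N).
Azimuth = atan2(E, N) = atan2(-0.003220, -0.005500) = 210.3° ≈ 210°.

210°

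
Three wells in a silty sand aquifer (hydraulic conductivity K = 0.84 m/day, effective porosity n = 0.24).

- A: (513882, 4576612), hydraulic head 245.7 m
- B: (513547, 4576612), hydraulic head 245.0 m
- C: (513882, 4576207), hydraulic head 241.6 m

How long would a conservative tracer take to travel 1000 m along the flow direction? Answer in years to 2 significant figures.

76 years

∂h/∂x = (245.0 − 245.7) / (513547 − 513882) = +0.002090
∂h/∂y = (241.6 − 245.7) / (4576207 − 4576612) = +0.01012
|∇h| = √(0.002090² + 0.01012²) = 0.01033
Seepage velocity v = K·i/n = 0.84 × 0.01033 / 0.24 = 0.03615 m/day.
t = 1000 / 0.03615 = 2.766e+04 days = 75.7 years.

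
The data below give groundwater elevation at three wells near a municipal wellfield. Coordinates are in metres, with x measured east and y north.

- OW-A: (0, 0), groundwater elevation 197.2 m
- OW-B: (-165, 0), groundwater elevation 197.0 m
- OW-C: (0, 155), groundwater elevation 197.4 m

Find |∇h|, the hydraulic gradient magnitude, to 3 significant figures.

∂h/∂x = (197.0 − 197.2) / (-165 − 0) = +0.001212
∂h/∂y = (197.4 − 197.2) / (155 − 0) = +0.001290
|∇h| = √(0.001212² + 0.001290²) = 0.00177

0.00177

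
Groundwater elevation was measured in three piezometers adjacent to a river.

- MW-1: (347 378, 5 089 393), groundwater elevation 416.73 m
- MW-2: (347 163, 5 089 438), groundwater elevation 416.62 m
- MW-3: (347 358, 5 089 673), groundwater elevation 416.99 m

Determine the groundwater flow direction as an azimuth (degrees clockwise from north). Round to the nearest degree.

216°

With h = a·x + b·y + c and MW-1 as origin, the differences give:
  (-215)·a + 45·b = -0.11
  (-20)·a + 280·b = +0.26
Eliminate b (×280 and ×45, subtract): -59300·a = -42.500 → a = ∂h/∂x = +0.0007167
Back-substitute: b = ∂h/∂y = +0.0009798.
Flow direction (−∇h) has components (-0.0007167 E, -0.0009798 N).
Azimuth = atan2(E, N) = atan2(-0.0007167, -0.0009798) = 216.2° ≈ 216°.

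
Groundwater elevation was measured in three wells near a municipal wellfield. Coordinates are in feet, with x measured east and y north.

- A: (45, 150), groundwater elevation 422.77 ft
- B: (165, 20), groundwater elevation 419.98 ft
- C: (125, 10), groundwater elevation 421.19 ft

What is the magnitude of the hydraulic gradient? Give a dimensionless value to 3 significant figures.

Three-point gradient (reference A): Δ to B = (120, -130, -2.79), Δ to C = (80, -140, -1.58).
∂h/∂x = -0.02894, ∂h/∂y = -0.005250 (det = -6400).
|∇h| = √(-0.02894² + -0.005250²) = 0.02941

0.0294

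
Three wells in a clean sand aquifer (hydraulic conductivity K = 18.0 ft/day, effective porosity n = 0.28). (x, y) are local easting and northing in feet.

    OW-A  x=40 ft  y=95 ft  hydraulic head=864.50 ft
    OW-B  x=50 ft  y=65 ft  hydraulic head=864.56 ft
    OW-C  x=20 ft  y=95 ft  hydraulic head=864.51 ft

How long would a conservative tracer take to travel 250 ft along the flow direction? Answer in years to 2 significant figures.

Differences from OW-A: to OW-B (Δx, Δy, Δh) = (10, -30, +0.06); to OW-C = (-20, 0, +0.01).
Solve a·Δx + b·Δy = Δh: det = 10·0 − (-20)·(-30) = -600.
∂h/∂x = [(+0.06)·0 − (+0.01)·(-30)] / -600 = -0.0005000
∂h/∂y = [10·(+0.01) − (-20)·(+0.06)] / -600 = -0.002167
|∇h| = √(-0.0005000² + -0.002167²) = 0.002224
Seepage velocity v = K·i/n = 18.0 × 0.002224 / 0.28 = 0.143 ft/day.
t = 250 / 0.143 = 1748 days = 4.79 years.

4.8 years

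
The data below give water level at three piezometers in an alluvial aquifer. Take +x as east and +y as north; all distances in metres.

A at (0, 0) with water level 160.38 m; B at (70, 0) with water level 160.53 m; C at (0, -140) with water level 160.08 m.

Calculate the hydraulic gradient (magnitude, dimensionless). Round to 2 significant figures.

∂h/∂x = (160.53 − 160.38) / (70 − 0) = +0.002143
∂h/∂y = (160.08 − 160.38) / (-140 − 0) = +0.002143
|∇h| = √(0.002143² + 0.002143²) = 0.003031

0.0030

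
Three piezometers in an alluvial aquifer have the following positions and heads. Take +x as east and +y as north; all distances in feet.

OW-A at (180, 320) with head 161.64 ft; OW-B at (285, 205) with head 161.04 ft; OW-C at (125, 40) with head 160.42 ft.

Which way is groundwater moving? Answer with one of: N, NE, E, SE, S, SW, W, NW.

S

Differences from OW-A: to OW-B (Δx, Δy, Δh) = (105, -115, -0.60); to OW-C = (-55, -280, -1.22).
Determinant of the coordinate differences = 105·(-280) − (-55)·(-115) = -35725.
∂h/∂x = [(-0.60)·(-280) − (-1.22)·(-115)] / -35725 = -0.0007754
∂h/∂y = [105·(-1.22) − (-55)·(-0.60)] / -35725 = +0.004509
Flow = −∇h = (+0.0007754 east, -0.004509 north), which points south.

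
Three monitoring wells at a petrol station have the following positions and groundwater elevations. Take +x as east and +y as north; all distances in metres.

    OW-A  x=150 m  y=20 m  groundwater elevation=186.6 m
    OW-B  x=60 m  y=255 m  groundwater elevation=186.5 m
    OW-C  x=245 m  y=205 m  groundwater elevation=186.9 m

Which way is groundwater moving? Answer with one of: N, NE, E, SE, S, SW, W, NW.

W

Differences from OW-A: to OW-B (Δx, Δy, Δh) = (-90, 235, -0.1); to OW-C = (95, 185, +0.3).
Determinant of the coordinate differences = (-90)·185 − 95·235 = -38975.
∂h/∂x = [(-0.1)·185 − (+0.3)·235] / -38975 = +0.002284
∂h/∂y = [(-90)·(+0.3) − 95·(-0.1)] / -38975 = +0.0004490
Flow = −∇h = (-0.002284 east, -0.0004490 north), which points west.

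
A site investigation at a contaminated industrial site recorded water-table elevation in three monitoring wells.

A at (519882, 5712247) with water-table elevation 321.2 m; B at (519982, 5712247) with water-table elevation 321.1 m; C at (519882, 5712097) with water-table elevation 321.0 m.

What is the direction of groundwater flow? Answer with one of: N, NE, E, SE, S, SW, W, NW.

∂h/∂x = (321.1 − 321.2) / (519982 − 519882) = -0.0010000
∂h/∂y = (321.0 − 321.2) / (5712097 − 5712247) = +0.001333
Flow = −∇h = (+0.0010000 east, -0.001333 north), which points southeast.

SE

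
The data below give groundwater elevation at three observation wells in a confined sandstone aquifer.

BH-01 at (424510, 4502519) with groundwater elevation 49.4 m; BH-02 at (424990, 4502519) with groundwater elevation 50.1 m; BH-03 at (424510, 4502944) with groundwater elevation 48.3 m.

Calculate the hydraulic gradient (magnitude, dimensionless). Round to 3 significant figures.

∂h/∂x = (50.1 − 49.4) / (424990 − 424510) = +0.001458
∂h/∂y = (48.3 − 49.4) / (4502944 − 4502519) = -0.002588
|∇h| = √(0.001458² + -0.002588²) = 0.00297

0.00297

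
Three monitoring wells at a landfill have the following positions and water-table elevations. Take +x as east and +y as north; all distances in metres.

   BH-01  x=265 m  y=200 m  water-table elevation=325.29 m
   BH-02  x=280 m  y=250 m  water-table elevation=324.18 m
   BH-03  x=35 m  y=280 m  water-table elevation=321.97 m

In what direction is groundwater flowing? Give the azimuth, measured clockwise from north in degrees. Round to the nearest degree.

Taking BH-01 as reference: BH-02−BH-01 = (15, 50, -1.11); BH-03−BH-01 = (-230, 80, -3.32).
Solve a·Δx + b·Δy = Δh: det = 15·80 − (-230)·50 = 12700.
∂h/∂x = [(-1.11)·80 − (-3.32)·50] / 12700 = +0.006079
∂h/∂y = [15·(-3.32) − (-230)·(-1.11)] / 12700 = -0.02402
Flow direction (−∇h) has components (-0.006079 E, +0.02402 N).
Azimuth = atan2(E, N) = atan2(-0.006079, +0.02402) = 345.8° ≈ 346°.

346°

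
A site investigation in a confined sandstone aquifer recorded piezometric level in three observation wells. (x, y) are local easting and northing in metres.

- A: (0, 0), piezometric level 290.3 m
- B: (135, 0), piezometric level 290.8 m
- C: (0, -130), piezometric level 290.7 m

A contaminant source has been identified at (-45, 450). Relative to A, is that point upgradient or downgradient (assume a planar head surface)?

downgradient

∂h/∂x = (290.8 − 290.3) / (135 − 0) = +0.003704
∂h/∂y = (290.7 − 290.3) / (-130 − 0) = -0.003077
Head at (-45, 450) = 290.3 + (+0.003704)·(-45) + (-0.003077)·(450) = 288.75 m.
That is lower than the 290.3 m at A, so the point is downgradient.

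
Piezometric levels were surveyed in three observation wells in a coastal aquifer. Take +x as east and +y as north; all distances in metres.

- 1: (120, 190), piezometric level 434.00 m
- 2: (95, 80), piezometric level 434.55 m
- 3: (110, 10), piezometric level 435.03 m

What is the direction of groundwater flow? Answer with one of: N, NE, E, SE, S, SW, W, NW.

With h = a·x + b·y + c and 1 as origin, the differences give:
  (-25)·a + (-110)·b = +0.55
  (-10)·a + (-180)·b = +1.03
Eliminate b (×(-180) and ×(-110), subtract): 3400·a = 14.300 → a = ∂h/∂x = +0.004206
Back-substitute: b = ∂h/∂y = -0.005956.
Flow = −∇h = (-0.004206 east, +0.005956 north), which points northwest.

NW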